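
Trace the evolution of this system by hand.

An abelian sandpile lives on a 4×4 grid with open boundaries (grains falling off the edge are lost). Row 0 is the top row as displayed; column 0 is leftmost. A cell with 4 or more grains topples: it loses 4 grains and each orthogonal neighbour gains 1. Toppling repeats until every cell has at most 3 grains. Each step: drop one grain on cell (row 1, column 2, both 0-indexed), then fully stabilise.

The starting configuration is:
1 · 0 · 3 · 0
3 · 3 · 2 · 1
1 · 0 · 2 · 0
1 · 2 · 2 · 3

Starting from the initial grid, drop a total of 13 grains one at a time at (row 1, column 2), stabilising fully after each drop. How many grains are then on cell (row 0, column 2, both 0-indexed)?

1

[0] 1 · 0 · 3 · 0
3 · 3 · 2 · 1
1 · 0 · 2 · 0
1 · 2 · 2 · 3
[1] 1 · 0 · 3 · 0
3 · 3 · 3 · 1
1 · 0 · 2 · 0
1 · 2 · 2 · 3
[2] 2 · 2 · 0 · 1
0 · 1 · 2 · 2
2 · 1 · 3 · 0
1 · 2 · 2 · 3
[3] 2 · 2 · 0 · 1
0 · 1 · 3 · 2
2 · 1 · 3 · 0
1 · 2 · 2 · 3
[4] 2 · 2 · 1 · 1
0 · 2 · 1 · 3
2 · 2 · 0 · 1
1 · 2 · 3 · 3
[5] 2 · 2 · 1 · 1
0 · 2 · 2 · 3
2 · 2 · 0 · 1
1 · 2 · 3 · 3
[6] 2 · 2 · 1 · 1
0 · 2 · 3 · 3
2 · 2 · 0 · 1
1 · 2 · 3 · 3
[7] 2 · 2 · 2 · 2
0 · 3 · 1 · 0
2 · 2 · 1 · 2
1 · 2 · 3 · 3
[8] 2 · 2 · 2 · 2
0 · 3 · 2 · 0
2 · 2 · 1 · 2
1 · 2 · 3 · 3
[9] 2 · 2 · 2 · 2
0 · 3 · 3 · 0
2 · 2 · 1 · 2
1 · 2 · 3 · 3
[10] 2 · 3 · 3 · 2
1 · 0 · 1 · 1
2 · 3 · 2 · 2
1 · 2 · 3 · 3
[11] 2 · 3 · 3 · 2
1 · 0 · 2 · 1
2 · 3 · 2 · 2
1 · 2 · 3 · 3
[12] 2 · 3 · 3 · 2
1 · 0 · 3 · 1
2 · 3 · 2 · 2
1 · 2 · 3 · 3
[13] 3 · 0 · 1 · 3
1 · 2 · 1 · 2
2 · 3 · 3 · 2
1 · 2 · 3 · 3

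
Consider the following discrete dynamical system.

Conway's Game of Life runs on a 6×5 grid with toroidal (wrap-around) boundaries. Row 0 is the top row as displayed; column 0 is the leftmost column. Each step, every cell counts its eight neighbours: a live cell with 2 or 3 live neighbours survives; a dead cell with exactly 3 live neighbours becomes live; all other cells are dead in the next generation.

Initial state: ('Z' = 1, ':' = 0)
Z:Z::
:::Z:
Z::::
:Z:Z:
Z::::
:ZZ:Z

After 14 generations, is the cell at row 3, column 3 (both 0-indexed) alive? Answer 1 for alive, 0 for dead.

0

step 0: Z:Z::
:::Z:
Z::::
:Z:Z:
Z::::
:ZZ:Z
step 1: Z:Z:Z
:Z::Z
::Z:Z
ZZ::Z
Z::ZZ
::ZZZ
step 2: ::Z::
:ZZ:Z
::Z:Z
:ZZ::
:::::
::Z::
step 3: ::Z::
ZZZ::
:::::
:ZZZ:
:ZZ::
:::::
step 4: ::Z::
:ZZ::
Z::Z:
:Z:Z:
:Z:Z:
:ZZ::
step 5: :::Z:
:ZZZ:
Z::ZZ
ZZ:Z:
ZZ:Z:
:Z:Z:
step 6: :Z:ZZ
ZZ:::
:::::
:::Z:
:::Z:
ZZ:Z:
step 7: :::Z:
ZZZ:Z
:::::
:::::
:::Z:
ZZ:Z:
step 8: :::Z:
ZZZZZ
ZZ:::
:::::
::Z:Z
:::Z:
step 9: ZZ:::
:::Z:
:::Z:
ZZ:::
:::Z:
::ZZZ
step 10: ZZ:::
::Z:Z
::Z:Z
::Z:Z
ZZ:Z:
ZZZZZ
step 11: :::::
::Z:Z
ZZZ:Z
::Z:Z
:::::
:::Z:
step 12: :::Z:
::Z:Z
::Z:Z
::Z:Z
:::Z:
:::::
step 13: :::Z:
::Z:Z
ZZZ:Z
::Z:Z
:::Z:
:::::
step 14: :::Z:
::Z:Z
::Z:Z
::Z:Z
:::Z:
:::::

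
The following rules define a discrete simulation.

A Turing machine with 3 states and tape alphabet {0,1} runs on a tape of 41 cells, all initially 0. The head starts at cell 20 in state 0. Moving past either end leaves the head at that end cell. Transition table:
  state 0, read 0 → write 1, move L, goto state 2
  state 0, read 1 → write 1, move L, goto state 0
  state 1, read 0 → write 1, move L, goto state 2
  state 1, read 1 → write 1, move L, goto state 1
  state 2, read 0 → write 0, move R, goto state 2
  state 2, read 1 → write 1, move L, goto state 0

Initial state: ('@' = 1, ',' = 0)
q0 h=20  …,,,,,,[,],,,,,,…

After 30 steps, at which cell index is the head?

[0] q0 h=20  …,,,,,,[,],,,,,,…
[1] q2 h=19  …,,,,,,[,]@,,,,,…
[2] q2 h=20  …,,,,,,[@],,,,,,…
[3] q0 h=19  …,,,,,,[,]@,,,,,…
[4] q2 h=18  …,,,,,,[,]@@,,,,…
[5] q2 h=19  …,,,,,,[@]@,,,,,…
[6] q0 h=18  …,,,,,,[,]@@,,,,…
[7] q2 h=17  …,,,,,,[,]@@@,,,…
[8] q2 h=18  …,,,,,,[@]@@,,,,…
[9] q0 h=17  …,,,,,,[,]@@@,,,…
[10] q2 h=16  …,,,,,,[,]@@@@,,…
[11] q2 h=17  …,,,,,,[@]@@@,,,…
[12] q0 h=16  …,,,,,,[,]@@@@,,…
[13] q2 h=15  …,,,,,,[,]@@@@@,…
[14] q2 h=16  …,,,,,,[@]@@@@,,…
[15] q0 h=15  …,,,,,,[,]@@@@@,…
[16] q2 h=14  …,,,,,,[,]@@@@@@…
[17] q2 h=15  …,,,,,,[@]@@@@@,…
[18] q0 h=14  …,,,,,,[,]@@@@@@…
[19] q2 h=13  …,,,,,,[,]@@@@@@…
[20] q2 h=14  …,,,,,,[@]@@@@@@…
[21] q0 h=13  …,,,,,,[,]@@@@@@…
[22] q2 h=12  …,,,,,,[,]@@@@@@…
[23] q2 h=13  …,,,,,,[@]@@@@@@…
[24] q0 h=12  …,,,,,,[,]@@@@@@…
[25] q2 h=11  …,,,,,,[,]@@@@@@…
[26] q2 h=12  …,,,,,,[@]@@@@@@…
[27] q0 h=11  …,,,,,,[,]@@@@@@…
[28] q2 h=10  …,,,,,,[,]@@@@@@…
[29] q2 h=11  …,,,,,,[@]@@@@@@…
[30] q0 h=10  …,,,,,,[,]@@@@@@…

10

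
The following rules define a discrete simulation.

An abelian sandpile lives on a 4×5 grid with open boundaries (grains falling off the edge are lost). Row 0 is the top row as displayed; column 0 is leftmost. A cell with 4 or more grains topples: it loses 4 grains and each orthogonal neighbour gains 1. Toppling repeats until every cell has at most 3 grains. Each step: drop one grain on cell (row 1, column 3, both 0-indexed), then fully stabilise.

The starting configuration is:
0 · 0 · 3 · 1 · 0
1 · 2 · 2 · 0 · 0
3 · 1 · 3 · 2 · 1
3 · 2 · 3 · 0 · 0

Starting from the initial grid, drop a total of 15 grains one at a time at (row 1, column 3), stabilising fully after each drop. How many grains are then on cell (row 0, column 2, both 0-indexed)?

gen 0: 0 · 0 · 3 · 1 · 0
1 · 2 · 2 · 0 · 0
3 · 1 · 3 · 2 · 1
3 · 2 · 3 · 0 · 0
gen 1: 0 · 0 · 3 · 1 · 0
1 · 2 · 2 · 1 · 0
3 · 1 · 3 · 2 · 1
3 · 2 · 3 · 0 · 0
gen 2: 0 · 0 · 3 · 1 · 0
1 · 2 · 2 · 2 · 0
3 · 1 · 3 · 2 · 1
3 · 2 · 3 · 0 · 0
gen 3: 0 · 0 · 3 · 1 · 0
1 · 2 · 2 · 3 · 0
3 · 1 · 3 · 2 · 1
3 · 2 · 3 · 0 · 0
gen 4: 0 · 0 · 3 · 2 · 0
1 · 2 · 3 · 0 · 1
3 · 1 · 3 · 3 · 1
3 · 2 · 3 · 0 · 0
gen 5: 0 · 0 · 3 · 2 · 0
1 · 2 · 3 · 1 · 1
3 · 1 · 3 · 3 · 1
3 · 2 · 3 · 0 · 0
gen 6: 0 · 0 · 3 · 2 · 0
1 · 2 · 3 · 2 · 1
3 · 1 · 3 · 3 · 1
3 · 2 · 3 · 0 · 0
gen 7: 0 · 0 · 3 · 2 · 0
1 · 2 · 3 · 3 · 1
3 · 1 · 3 · 3 · 1
3 · 2 · 3 · 0 · 0
gen 8: 0 · 1 · 1 · 0 · 1
1 · 3 · 2 · 3 · 2
3 · 2 · 2 · 1 · 2
3 · 3 · 0 · 2 · 0
gen 9: 0 · 1 · 1 · 1 · 1
1 · 3 · 3 · 0 · 3
3 · 2 · 2 · 2 · 2
3 · 3 · 0 · 2 · 0
gen 10: 0 · 1 · 1 · 1 · 1
1 · 3 · 3 · 1 · 3
3 · 2 · 2 · 2 · 2
3 · 3 · 0 · 2 · 0
gen 11: 0 · 1 · 1 · 1 · 1
1 · 3 · 3 · 2 · 3
3 · 2 · 2 · 2 · 2
3 · 3 · 0 · 2 · 0
gen 12: 0 · 1 · 1 · 1 · 1
1 · 3 · 3 · 3 · 3
3 · 2 · 2 · 2 · 2
3 · 3 · 0 · 2 · 0
gen 13: 0 · 2 · 2 · 2 · 2
2 · 0 · 1 · 2 · 0
3 · 3 · 3 · 3 · 3
3 · 3 · 0 · 2 · 0
gen 14: 0 · 2 · 2 · 2 · 2
2 · 0 · 1 · 3 · 0
3 · 3 · 3 · 3 · 3
3 · 3 · 0 · 2 · 0
gen 15: 0 · 2 · 2 · 3 · 2
3 · 1 · 3 · 1 · 2
1 · 2 · 1 · 2 · 0
1 · 1 · 2 · 3 · 1

2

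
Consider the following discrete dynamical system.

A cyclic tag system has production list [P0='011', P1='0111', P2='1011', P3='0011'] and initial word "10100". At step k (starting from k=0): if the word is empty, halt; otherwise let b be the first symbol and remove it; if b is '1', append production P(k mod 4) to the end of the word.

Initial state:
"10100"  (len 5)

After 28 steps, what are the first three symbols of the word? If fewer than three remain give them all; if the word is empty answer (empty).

gen 0: "10100"  (len 5)
gen 1: "0100011"  (len 7)
gen 2: "100011"  (len 6)
gen 3: "000111011"  (len 9)
gen 4: "00111011"  (len 8)
gen 5: "0111011"  (len 7)
gen 6: "111011"  (len 6)
gen 7: "110111011"  (len 9)
gen 8: "101110110011"  (len 12)
gen 9: "01110110011011"  (len 14)
gen 10: "1110110011011"  (len 13)
gen 11: "1101100110111011"  (len 16)
gen 12: "1011001101110110011"  (len 19)
gen 13: "011001101110110011011"  (len 21)
gen 14: "11001101110110011011"  (len 20)
gen 15: "10011011101100110111011"  (len 23)
gen 16: "00110111011001101110110011"  (len 26)
gen 17: "0110111011001101110110011"  (len 25)
gen 18: "110111011001101110110011"  (len 24)
gen 19: "101110110011011101100111011"  (len 27)
gen 20: "011101100110111011001110110011"  (len 30)
gen 21: "11101100110111011001110110011"  (len 29)
gen 22: "11011001101110110011101100110111"  (len 32)
gen 23: "10110011011101100111011001101111011"  (len 35)
gen 24: "01100110111011001110110011011110110011"  (len 38)
gen 25: "1100110111011001110110011011110110011"  (len 37)
gen 26: "1001101110110011101100110111101100110111"  (len 40)
gen 27: "0011011101100111011001101111011001101111011"  (len 43)
gen 28: "011011101100111011001101111011001101111011"  (len 42)

011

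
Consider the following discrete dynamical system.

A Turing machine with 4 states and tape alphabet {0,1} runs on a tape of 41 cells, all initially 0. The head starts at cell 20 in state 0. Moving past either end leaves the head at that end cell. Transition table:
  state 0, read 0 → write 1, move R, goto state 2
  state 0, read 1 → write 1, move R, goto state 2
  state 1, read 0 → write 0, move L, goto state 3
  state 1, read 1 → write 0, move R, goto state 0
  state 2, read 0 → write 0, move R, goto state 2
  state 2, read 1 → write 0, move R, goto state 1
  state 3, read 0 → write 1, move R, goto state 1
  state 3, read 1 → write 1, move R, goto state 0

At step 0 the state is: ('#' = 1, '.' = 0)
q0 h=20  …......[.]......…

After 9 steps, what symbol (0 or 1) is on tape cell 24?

gen 0: q0 h=20  …......[.]......…
gen 1: q2 h=21  ….....#[.]......…
gen 2: q2 h=22  …....#.[.]......…
gen 3: q2 h=23  …...#..[.]......…
gen 4: q2 h=24  …..#...[.]......…
gen 5: q2 h=25  ….#....[.]......…
gen 6: q2 h=26  …#.....[.]......…
gen 7: q2 h=27  …......[.]......…
gen 8: q2 h=28  …......[.]......…
gen 9: q2 h=29  …......[.]......…

0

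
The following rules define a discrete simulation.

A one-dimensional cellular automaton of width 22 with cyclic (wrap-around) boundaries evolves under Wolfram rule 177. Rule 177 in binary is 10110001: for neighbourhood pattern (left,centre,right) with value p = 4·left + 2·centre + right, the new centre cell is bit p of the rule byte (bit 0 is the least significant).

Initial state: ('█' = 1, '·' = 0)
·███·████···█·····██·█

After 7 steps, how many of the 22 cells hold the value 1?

0) ·███·████···█·····██·█
1) █·█·█·██·██··████···█·
2) ·█·█·█··█··█··██·██··█
3) █·█·█·█··█··█···█··█··
4) ·█·█·█·█··█··██··█··█·
5) ··█·█·█·█··█···█··█··█
6) █··█·█·█·█··██··█··█··
7) ·█··█·█·█·█···█··█··█·

8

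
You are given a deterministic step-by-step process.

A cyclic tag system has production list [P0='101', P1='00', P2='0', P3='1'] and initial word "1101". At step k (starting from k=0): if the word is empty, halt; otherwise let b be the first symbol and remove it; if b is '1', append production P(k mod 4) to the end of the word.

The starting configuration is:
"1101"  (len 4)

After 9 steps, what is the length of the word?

t=0: "1101"  (len 4)
t=1: "101101"  (len 6)
t=2: "0110100"  (len 7)
t=3: "110100"  (len 6)
t=4: "101001"  (len 6)
t=5: "01001101"  (len 8)
t=6: "1001101"  (len 7)
t=7: "0011010"  (len 7)
t=8: "011010"  (len 6)
t=9: "11010"  (len 5)

5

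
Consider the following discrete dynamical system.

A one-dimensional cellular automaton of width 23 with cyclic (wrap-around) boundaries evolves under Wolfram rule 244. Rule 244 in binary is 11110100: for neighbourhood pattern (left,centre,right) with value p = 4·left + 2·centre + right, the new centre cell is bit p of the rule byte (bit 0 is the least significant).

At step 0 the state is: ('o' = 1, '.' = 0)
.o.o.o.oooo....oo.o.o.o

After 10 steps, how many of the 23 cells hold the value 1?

[0] .o.o.o.oooo....oo.o.o.o
[1] ooooooo.oooo....ooooooo
[2] oooooooo.oooo....oooooo
[3] ooooooooo.oooo....ooooo
[4] oooooooooo.oooo....oooo
[5] ooooooooooo.oooo....ooo
[6] oooooooooooo.oooo....oo
[7] ooooooooooooo.oooo....o
[8] oooooooooooooo.oooo....
[9] .oooooooooooooo.oooo...
[10] ..oooooooooooooo.oooo..

18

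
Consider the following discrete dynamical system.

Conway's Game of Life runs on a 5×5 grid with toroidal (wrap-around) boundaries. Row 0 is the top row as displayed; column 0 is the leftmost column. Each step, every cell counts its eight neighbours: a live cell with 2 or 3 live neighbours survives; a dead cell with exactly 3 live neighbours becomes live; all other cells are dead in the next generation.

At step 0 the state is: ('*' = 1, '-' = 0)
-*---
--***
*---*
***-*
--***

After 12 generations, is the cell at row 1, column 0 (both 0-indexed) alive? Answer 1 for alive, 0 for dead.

[0] -*---
--***
*---*
***-*
--***
[1] **---
-****
-----
--*--
----*
[2] -*---
-****
-*---
-----
**---
[3] ---**
-*-*-
**-*-
**---
**---
[4] -*-**
-*-*-
-----
-----
-**--
[5] -*-**
*--**
-----
-----
****-
[6] -----
*-**-
----*
-**--
**-*-
[7] *--*-
---**
*---*
-****
**---
[8] ****-
---*-
-*---
--**-
-----
[9] -****
*--**
---*-
--*--
----*
[10] -**--
**---
--**-
---*-
**--*
[11] --*-*
*--*-
-****
**-*-
**-**
[12] --*--
*----
-----
-----
-----

1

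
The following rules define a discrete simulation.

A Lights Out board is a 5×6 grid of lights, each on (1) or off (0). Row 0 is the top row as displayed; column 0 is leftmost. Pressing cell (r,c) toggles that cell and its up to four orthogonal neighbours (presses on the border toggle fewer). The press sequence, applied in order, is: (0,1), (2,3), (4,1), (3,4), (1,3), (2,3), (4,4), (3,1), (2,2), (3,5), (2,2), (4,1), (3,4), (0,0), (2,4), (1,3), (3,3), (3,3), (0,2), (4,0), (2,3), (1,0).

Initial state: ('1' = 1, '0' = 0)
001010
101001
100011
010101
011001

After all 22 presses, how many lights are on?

0) 001010
101001
100011
010101
011001
1) 110010
111001
100011
010101
011001
2) 110010
111101
101101
010001
011001
3) 110010
111101
101101
000001
100001
4) 110010
111101
101111
000110
100011
5) 110110
110011
101011
000110
100011
6) 110110
110111
100101
000010
100011
7) 110110
110111
100101
000000
100100
8) 110110
110111
110101
111000
110100
9) 110110
111111
101001
110000
110100
10) 110110
111111
101000
110011
110101
11) 110110
110111
110100
111011
110101
12) 110110
110111
110100
101011
001101
13) 110110
110111
110110
101100
001111
14) 000110
010111
110110
101100
001111
15) 000110
010101
110001
101110
001111
16) 000010
011011
110101
101110
001111
17) 000010
011011
110001
100000
001011
18) 000010
011011
110101
101110
001111
19) 011110
010011
110101
101110
001111
20) 011110
010011
110101
001110
111111
21) 011110
010111
111011
001010
111111
22) 111110
100111
011011
001010
111111

21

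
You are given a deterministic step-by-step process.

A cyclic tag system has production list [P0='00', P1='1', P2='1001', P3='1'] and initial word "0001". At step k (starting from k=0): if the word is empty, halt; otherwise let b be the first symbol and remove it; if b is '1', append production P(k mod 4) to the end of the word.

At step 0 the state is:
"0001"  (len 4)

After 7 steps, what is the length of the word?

0

t=0: "0001"  (len 4)
t=1: "001"  (len 3)
t=2: "01"  (len 2)
t=3: "1"  (len 1)
t=4: "1"  (len 1)
t=5: "00"  (len 2)
t=6: "0"  (len 1)
t=7: (halted — word empty)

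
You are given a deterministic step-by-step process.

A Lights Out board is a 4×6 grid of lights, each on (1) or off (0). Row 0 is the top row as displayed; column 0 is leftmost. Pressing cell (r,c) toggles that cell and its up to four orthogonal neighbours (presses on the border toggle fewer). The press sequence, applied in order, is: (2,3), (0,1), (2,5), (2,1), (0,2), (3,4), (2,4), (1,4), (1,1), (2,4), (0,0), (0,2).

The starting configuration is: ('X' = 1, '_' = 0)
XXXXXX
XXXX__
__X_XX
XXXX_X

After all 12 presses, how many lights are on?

15

[0] XXXXXX
XXXX__
__X_XX
XXXX_X
[1] XXXXXX
XXX___
___X_X
XXX__X
[2] ___XXX
X_X___
___X_X
XXX__X
[3] ___XXX
X_X__X
___XX_
XXX___
[4] ___XXX
XXX__X
XXXXX_
X_X___
[5] _XX_XX
XX___X
XXXXX_
X_X___
[6] _XX_XX
XX___X
XXXX__
X_XXXX
[7] _XX_XX
XX__XX
XXX_XX
X_XX_X
[8] _XX__X
XX_X__
XXX__X
X_XX_X
[9] __X__X
__XX__
X_X__X
X_XX_X
[10] __X__X
__XXX_
X_XXX_
X_XXXX
[11] XXX__X
X_XXX_
X_XXX_
X_XXXX
[12] X__X_X
X__XX_
X_XXX_
X_XXXX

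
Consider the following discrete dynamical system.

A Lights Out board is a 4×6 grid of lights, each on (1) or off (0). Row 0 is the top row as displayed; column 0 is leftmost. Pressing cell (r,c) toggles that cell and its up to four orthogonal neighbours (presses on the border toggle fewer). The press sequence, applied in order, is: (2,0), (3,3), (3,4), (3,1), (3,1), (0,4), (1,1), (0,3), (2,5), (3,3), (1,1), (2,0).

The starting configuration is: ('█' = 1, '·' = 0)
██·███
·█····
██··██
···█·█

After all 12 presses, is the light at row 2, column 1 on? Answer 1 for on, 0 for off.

1

step 0: ██·███
·█····
██··██
···█·█
step 1: ██·███
██····
····██
█··█·█
step 2: ██·███
██····
···███
█·█·██
step 3: ██·███
██····
···█·█
█·██··
step 4: ██·███
██····
·█·█·█
·█·█··
step 5: ██·███
██····
···█·█
█·██··
step 6: ██····
██··█·
···█·█
█·██··
step 7: █·····
··█·█·
·█·█·█
█·██··
step 8: █·███·
··███·
·█·█·█
█·██··
step 9: █·███·
··████
·█·██·
█·██·█
step 10: █·███·
··████
·█··█·
█···██
step 11: █████·
██·███
····█·
█···██
step 12: █████·
·█·███
██··█·
····██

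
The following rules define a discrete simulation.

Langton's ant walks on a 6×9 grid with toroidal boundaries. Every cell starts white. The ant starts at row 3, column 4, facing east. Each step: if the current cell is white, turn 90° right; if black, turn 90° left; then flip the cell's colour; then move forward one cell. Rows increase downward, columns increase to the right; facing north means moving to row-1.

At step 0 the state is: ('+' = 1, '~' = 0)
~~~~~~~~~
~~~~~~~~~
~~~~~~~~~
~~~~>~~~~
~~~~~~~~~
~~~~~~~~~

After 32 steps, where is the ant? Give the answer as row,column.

1,2

gen 0: ~~~~~~~~~
~~~~~~~~~
~~~~~~~~~
~~~~>~~~~
~~~~~~~~~
~~~~~~~~~
gen 1: ~~~~~~~~~
~~~~~~~~~
~~~~~~~~~
~~~~+~~~~
~~~~v~~~~
~~~~~~~~~
gen 2: ~~~~~~~~~
~~~~~~~~~
~~~~~~~~~
~~~~+~~~~
~~~<+~~~~
~~~~~~~~~
gen 3: ~~~~~~~~~
~~~~~~~~~
~~~~~~~~~
~~~^+~~~~
~~~++~~~~
~~~~~~~~~
gen 4: ~~~~~~~~~
~~~~~~~~~
~~~~~~~~~
~~~+>~~~~
~~~++~~~~
~~~~~~~~~
gen 5: ~~~~~~~~~
~~~~~~~~~
~~~~^~~~~
~~~+~~~~~
~~~++~~~~
~~~~~~~~~
gen 6: ~~~~~~~~~
~~~~~~~~~
~~~~+>~~~
~~~+~~~~~
~~~++~~~~
~~~~~~~~~
gen 7: ~~~~~~~~~
~~~~~~~~~
~~~~++~~~
~~~+~v~~~
~~~++~~~~
~~~~~~~~~
gen 8: ~~~~~~~~~
~~~~~~~~~
~~~~++~~~
~~~+<+~~~
~~~++~~~~
~~~~~~~~~
gen 9: ~~~~~~~~~
~~~~~~~~~
~~~~^+~~~
~~~+++~~~
~~~++~~~~
~~~~~~~~~
gen 10: ~~~~~~~~~
~~~~~~~~~
~~~<~+~~~
~~~+++~~~
~~~++~~~~
~~~~~~~~~
gen 11: ~~~~~~~~~
~~~^~~~~~
~~~+~+~~~
~~~+++~~~
~~~++~~~~
~~~~~~~~~
gen 12: ~~~~~~~~~
~~~+>~~~~
~~~+~+~~~
~~~+++~~~
~~~++~~~~
~~~~~~~~~
gen 13: ~~~~~~~~~
~~~++~~~~
~~~+v+~~~
~~~+++~~~
~~~++~~~~
~~~~~~~~~
gen 14: ~~~~~~~~~
~~~++~~~~
~~~<++~~~
~~~+++~~~
~~~++~~~~
~~~~~~~~~
gen 15: ~~~~~~~~~
~~~++~~~~
~~~~++~~~
~~~v++~~~
~~~++~~~~
~~~~~~~~~
gen 16: ~~~~~~~~~
~~~++~~~~
~~~~++~~~
~~~~>+~~~
~~~++~~~~
~~~~~~~~~
gen 17: ~~~~~~~~~
~~~++~~~~
~~~~^+~~~
~~~~~+~~~
~~~++~~~~
~~~~~~~~~
gen 18: ~~~~~~~~~
~~~++~~~~
~~~<~+~~~
~~~~~+~~~
~~~++~~~~
~~~~~~~~~
gen 19: ~~~~~~~~~
~~~^+~~~~
~~~+~+~~~
~~~~~+~~~
~~~++~~~~
~~~~~~~~~
gen 20: ~~~~~~~~~
~~<~+~~~~
~~~+~+~~~
~~~~~+~~~
~~~++~~~~
~~~~~~~~~
gen 21: ~~^~~~~~~
~~+~+~~~~
~~~+~+~~~
~~~~~+~~~
~~~++~~~~
~~~~~~~~~
gen 22: ~~+>~~~~~
~~+~+~~~~
~~~+~+~~~
~~~~~+~~~
~~~++~~~~
~~~~~~~~~
gen 23: ~~++~~~~~
~~+v+~~~~
~~~+~+~~~
~~~~~+~~~
~~~++~~~~
~~~~~~~~~
gen 24: ~~++~~~~~
~~<++~~~~
~~~+~+~~~
~~~~~+~~~
~~~++~~~~
~~~~~~~~~
gen 25: ~~++~~~~~
~~~++~~~~
~~v+~+~~~
~~~~~+~~~
~~~++~~~~
~~~~~~~~~
gen 26: ~~++~~~~~
~~~++~~~~
~<++~+~~~
~~~~~+~~~
~~~++~~~~
~~~~~~~~~
gen 27: ~~++~~~~~
~^~++~~~~
~+++~+~~~
~~~~~+~~~
~~~++~~~~
~~~~~~~~~
gen 28: ~~++~~~~~
~+>++~~~~
~+++~+~~~
~~~~~+~~~
~~~++~~~~
~~~~~~~~~
gen 29: ~~++~~~~~
~++++~~~~
~+v+~+~~~
~~~~~+~~~
~~~++~~~~
~~~~~~~~~
gen 30: ~~++~~~~~
~++++~~~~
~+~>~+~~~
~~~~~+~~~
~~~++~~~~
~~~~~~~~~
gen 31: ~~++~~~~~
~++^+~~~~
~+~~~+~~~
~~~~~+~~~
~~~++~~~~
~~~~~~~~~
gen 32: ~~++~~~~~
~+<~+~~~~
~+~~~+~~~
~~~~~+~~~
~~~++~~~~
~~~~~~~~~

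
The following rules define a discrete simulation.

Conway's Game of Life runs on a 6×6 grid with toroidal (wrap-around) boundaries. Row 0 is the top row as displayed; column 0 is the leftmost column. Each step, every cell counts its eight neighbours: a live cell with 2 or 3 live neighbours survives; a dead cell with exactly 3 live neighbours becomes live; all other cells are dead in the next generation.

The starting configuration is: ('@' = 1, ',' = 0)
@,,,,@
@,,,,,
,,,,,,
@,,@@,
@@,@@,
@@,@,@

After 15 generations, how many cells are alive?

12

t=0: @,,,,@
@,,,,,
,,,,,,
@,,@@,
@@,@@,
@@,@,@
t=1: ,,,,@,
@,,,,@
,,,,,@
@@@@@,
,,,,,,
,,,@,,
t=2: ,,,,@@
@,,,@@
,,@@,,
@@@@@@
,@,,@,
,,,,,,
t=3: @,,,@,
@,,,,,
,,,,,,
@,,,,@
,@,,@,
,,,,@@
t=4: @,,,@,
,,,,,@
@,,,,@
@,,,,@
,,,,@,
@,,@@,
t=5: @,,@@,
,,,,@,
,,,,@,
@,,,@,
@,,@@,
,,,@@,
t=6: ,,,,,,
,,,,@,
,,,@@,
,,,,@,
,,,,,,
,,@,,,
t=7: ,,,,,,
,,,@@,
,,,@@@
,,,@@,
,,,,,,
,,,,,,
t=8: ,,,,,,
,,,@,@
,,@,,@
,,,@,@
,,,,,,
,,,,,,
t=9: ,,,,,,
,,,,@,
@,@@,@
,,,,@,
,,,,,,
,,,,,,
t=10: ,,,,,,
,,,@@@
,,,@,@
,,,@@@
,,,,,,
,,,,,,
t=11: ,,,,@,
,,,@,@
@,@,,,
,,,@,@
,,,,@,
,,,,,,
t=12: ,,,,@,
,,,@@@
@,@@,@
,,,@@@
,,,,@,
,,,,,,
t=13: ,,,@@@
@,@,,,
@,@,,,
@,@,,,
,,,@@@
,,,,,,
t=14: ,,,@@@
@,@,@,
@,@@,@
@,@,@,
,,,@@@
,,,,,,
t=15: ,,,@@@
@,@,,,
@,@,,,
@,@,,,
,,,@@@
,,,,,,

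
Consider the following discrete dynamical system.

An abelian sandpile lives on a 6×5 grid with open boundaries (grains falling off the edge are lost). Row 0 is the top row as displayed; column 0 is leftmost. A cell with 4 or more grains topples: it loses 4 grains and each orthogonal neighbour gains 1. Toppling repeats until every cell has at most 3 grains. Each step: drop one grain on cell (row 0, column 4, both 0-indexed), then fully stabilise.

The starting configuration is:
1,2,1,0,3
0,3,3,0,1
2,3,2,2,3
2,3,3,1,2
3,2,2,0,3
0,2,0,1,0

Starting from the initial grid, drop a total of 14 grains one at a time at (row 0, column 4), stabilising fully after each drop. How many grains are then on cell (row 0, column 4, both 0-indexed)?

3

0) 1,2,1,0,3
0,3,3,0,1
2,3,2,2,3
2,3,3,1,2
3,2,2,0,3
0,2,0,1,0
1) 1,2,1,1,0
0,3,3,0,2
2,3,2,2,3
2,3,3,1,2
3,2,2,0,3
0,2,0,1,0
2) 1,2,1,1,1
0,3,3,0,2
2,3,2,2,3
2,3,3,1,2
3,2,2,0,3
0,2,0,1,0
3) 1,2,1,1,2
0,3,3,0,2
2,3,2,2,3
2,3,3,1,2
3,2,2,0,3
0,2,0,1,0
4) 1,2,1,1,3
0,3,3,0,2
2,3,2,2,3
2,3,3,1,2
3,2,2,0,3
0,2,0,1,0
5) 1,2,1,2,0
0,3,3,0,3
2,3,2,2,3
2,3,3,1,2
3,2,2,0,3
0,2,0,1,0
6) 1,2,1,2,1
0,3,3,0,3
2,3,2,2,3
2,3,3,1,2
3,2,2,0,3
0,2,0,1,0
7) 1,2,1,2,2
0,3,3,0,3
2,3,2,2,3
2,3,3,1,2
3,2,2,0,3
0,2,0,1,0
8) 1,2,1,2,3
0,3,3,0,3
2,3,2,2,3
2,3,3,1,2
3,2,2,0,3
0,2,0,1,0
9) 1,2,1,3,1
0,3,3,1,1
2,3,2,3,0
2,3,3,1,3
3,2,2,0,3
0,2,0,1,0
10) 1,2,1,3,2
0,3,3,1,1
2,3,2,3,0
2,3,3,1,3
3,2,2,0,3
0,2,0,1,0
11) 1,2,1,3,3
0,3,3,1,1
2,3,2,3,0
2,3,3,1,3
3,2,2,0,3
0,2,0,1,0
12) 1,2,2,0,1
0,3,3,2,2
2,3,2,3,0
2,3,3,1,3
3,2,2,0,3
0,2,0,1,0
13) 1,2,2,0,2
0,3,3,2,2
2,3,2,3,0
2,3,3,1,3
3,2,2,0,3
0,2,0,1,0
14) 1,2,2,0,3
0,3,3,2,2
2,3,2,3,0
2,3,3,1,3
3,2,2,0,3
0,2,0,1,0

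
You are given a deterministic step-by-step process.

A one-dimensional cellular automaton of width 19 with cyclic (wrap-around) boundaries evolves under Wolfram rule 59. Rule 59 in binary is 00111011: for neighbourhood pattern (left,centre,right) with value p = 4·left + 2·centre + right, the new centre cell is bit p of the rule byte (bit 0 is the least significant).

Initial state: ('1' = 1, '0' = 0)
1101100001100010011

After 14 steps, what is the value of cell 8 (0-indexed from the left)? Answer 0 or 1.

1

t=0: 1101100001100010011
t=1: 0011011111011101110
t=2: 1110110000110011001
t=3: 0001101111101110111
t=4: 1111011000011001100
t=5: 1000110111110111011
t=6: 0111101100001100110
t=7: 1100011011111011101
t=8: 0011110110000110011
t=9: 1110001101111101110
t=10: 1001111011000011001
t=11: 0111000110111110111
t=12: 1100111101100001100
t=13: 1011100011011111011
t=14: 0110011110110000110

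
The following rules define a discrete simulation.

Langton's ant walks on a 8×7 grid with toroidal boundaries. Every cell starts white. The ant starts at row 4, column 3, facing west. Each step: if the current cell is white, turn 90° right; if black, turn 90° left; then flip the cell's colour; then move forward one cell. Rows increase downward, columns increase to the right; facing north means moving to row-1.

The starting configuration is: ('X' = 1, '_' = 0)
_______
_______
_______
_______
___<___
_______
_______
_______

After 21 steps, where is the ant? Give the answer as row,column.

t=0: _______
_______
_______
_______
___<___
_______
_______
_______
t=1: _______
_______
_______
___^___
___X___
_______
_______
_______
t=2: _______
_______
_______
___X>__
___X___
_______
_______
_______
t=3: _______
_______
_______
___XX__
___Xv__
_______
_______
_______
t=4: _______
_______
_______
___XX__
___<X__
_______
_______
_______
t=5: _______
_______
_______
___XX__
____X__
___v___
_______
_______
t=6: _______
_______
_______
___XX__
____X__
__<X___
_______
_______
t=7: _______
_______
_______
___XX__
__^_X__
__XX___
_______
_______
t=8: _______
_______
_______
___XX__
__X>X__
__XX___
_______
_______
t=9: _______
_______
_______
___XX__
__XXX__
__Xv___
_______
_______
t=10: _______
_______
_______
___XX__
__XXX__
__X_>__
_______
_______
t=11: _______
_______
_______
___XX__
__XXX__
__X_X__
____v__
_______
t=12: _______
_______
_______
___XX__
__XXX__
__X_X__
___<X__
_______
t=13: _______
_______
_______
___XX__
__XXX__
__X^X__
___XX__
_______
t=14: _______
_______
_______
___XX__
__XXX__
__XX>__
___XX__
_______
t=15: _______
_______
_______
___XX__
__XX^__
__XX___
___XX__
_______
t=16: _______
_______
_______
___XX__
__X<___
__XX___
___XX__
_______
t=17: _______
_______
_______
___XX__
__X____
__Xv___
___XX__
_______
t=18: _______
_______
_______
___XX__
__X____
__X_>__
___XX__
_______
t=19: _______
_______
_______
___XX__
__X____
__X_X__
___Xv__
_______
t=20: _______
_______
_______
___XX__
__X____
__X_X__
___X_>_
_______
t=21: _______
_______
_______
___XX__
__X____
__X_X__
___X_X_
_____v_

7,5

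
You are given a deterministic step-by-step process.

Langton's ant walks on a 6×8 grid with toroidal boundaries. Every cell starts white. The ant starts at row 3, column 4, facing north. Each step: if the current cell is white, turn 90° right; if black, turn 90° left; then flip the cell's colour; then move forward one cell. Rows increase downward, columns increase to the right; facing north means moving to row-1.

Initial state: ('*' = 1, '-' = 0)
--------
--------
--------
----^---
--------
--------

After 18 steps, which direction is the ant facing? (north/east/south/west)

south

k=0  --------
--------
--------
----^---
--------
--------
k=1  --------
--------
--------
----*>--
--------
--------
k=2  --------
--------
--------
----**--
-----v--
--------
k=3  --------
--------
--------
----**--
----<*--
--------
k=4  --------
--------
--------
----^*--
----**--
--------
k=5  --------
--------
--------
---<-*--
----**--
--------
k=6  --------
--------
---^----
---*-*--
----**--
--------
k=7  --------
--------
---*>---
---*-*--
----**--
--------
k=8  --------
--------
---**---
---*v*--
----**--
--------
k=9  --------
--------
---**---
---<**--
----**--
--------
k=10  --------
--------
---**---
----**--
---v**--
--------
k=11  --------
--------
---**---
----**--
--<***--
--------
k=12  --------
--------
---**---
--^-**--
--****--
--------
k=13  --------
--------
---**---
--*>**--
--****--
--------
k=14  --------
--------
---**---
--****--
--*v**--
--------
k=15  --------
--------
---**---
--****--
--*->*--
--------
k=16  --------
--------
---**---
--**^*--
--*--*--
--------
k=17  --------
--------
---**---
--*<-*--
--*--*--
--------
k=18  --------
--------
---**---
--*--*--
--*v-*--
--------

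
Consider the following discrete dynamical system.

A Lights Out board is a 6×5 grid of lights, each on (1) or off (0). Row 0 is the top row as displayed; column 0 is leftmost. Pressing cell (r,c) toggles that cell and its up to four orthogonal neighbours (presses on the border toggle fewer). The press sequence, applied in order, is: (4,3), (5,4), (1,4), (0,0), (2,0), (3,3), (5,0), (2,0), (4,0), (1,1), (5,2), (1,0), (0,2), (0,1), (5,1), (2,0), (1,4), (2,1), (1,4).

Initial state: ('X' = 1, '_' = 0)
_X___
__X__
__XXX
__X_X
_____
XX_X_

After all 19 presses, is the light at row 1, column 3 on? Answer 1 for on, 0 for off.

1

k=0  _X___
__X__
__XXX
__X_X
_____
XX_X_
k=1  _X___
__X__
__XXX
__XXX
__XXX
XX___
k=2  _X___
__X__
__XXX
__XXX
__XX_
XX_XX
k=3  _X__X
__XXX
__XX_
__XXX
__XX_
XX_XX
k=4  X___X
X_XXX
__XX_
__XXX
__XX_
XX_XX
k=5  X___X
__XXX
XXXX_
X_XXX
__XX_
XX_XX
k=6  X___X
__XXX
XXX__
X____
__X__
XX_XX
k=7  X___X
__XXX
XXX__
X____
X_X__
___XX
k=8  X___X
X_XXX
__X__
_____
X_X__
___XX
k=9  X___X
X_XXX
__X__
X____
_XX__
X__XX
k=10  XX__X
_X_XX
_XX__
X____
_XX__
X__XX
k=11  XX__X
_X_XX
_XX__
X____
_X___
XXX_X
k=12  _X__X
X__XX
XXX__
X____
_X___
XXX_X
k=13  __XXX
X_XXX
XXX__
X____
_X___
XXX_X
k=14  XX_XX
XXXXX
XXX__
X____
_X___
XXX_X
k=15  XX_XX
XXXXX
XXX__
X____
_____
____X
k=16  XX_XX
_XXXX
__X__
_____
_____
____X
k=17  XX_X_
_XX__
__X_X
_____
_____
____X
k=18  XX_X_
__X__
XX__X
_X___
_____
____X
k=19  XX_XX
__XXX
XX___
_X___
_____
____X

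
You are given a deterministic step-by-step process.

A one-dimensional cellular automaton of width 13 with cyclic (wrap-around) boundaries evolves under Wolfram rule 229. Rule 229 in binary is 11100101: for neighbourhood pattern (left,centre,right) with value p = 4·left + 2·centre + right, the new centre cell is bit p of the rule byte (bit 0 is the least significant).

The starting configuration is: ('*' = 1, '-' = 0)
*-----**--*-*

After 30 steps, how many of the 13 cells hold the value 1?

[0] *-----**--*-*
[1] *-***--*--**-
[2] **-**--*---**
[3] ***-*--*-*--*
[4] *****--***---
[5] -****---**-*-
[6] --***-*--***-
[7] *--****---**-
[8] *---***-*--**
[9] *-*--****---*
[10] ***---***-*--
[11] -**-*--****--
[12] --***---***-*
[13] ---**-*--****
[14] -*--***---***
[15] **---**-*--**
[16] **-*--***---*
[17] ****---**-*--
[18] -***-*--***--
[19] --****---**-*
[20] ---***-*--***
[21] -*--****---**
[22] **---***-*--*
[23] **-*--****---
[24] -***---***-*-
[25] --**-*--****-
[26] *--***---***-
[27] *---**-*--***
[28] *-*--***---**
[29] ***---**-*--*
[30] ***-*--***---

7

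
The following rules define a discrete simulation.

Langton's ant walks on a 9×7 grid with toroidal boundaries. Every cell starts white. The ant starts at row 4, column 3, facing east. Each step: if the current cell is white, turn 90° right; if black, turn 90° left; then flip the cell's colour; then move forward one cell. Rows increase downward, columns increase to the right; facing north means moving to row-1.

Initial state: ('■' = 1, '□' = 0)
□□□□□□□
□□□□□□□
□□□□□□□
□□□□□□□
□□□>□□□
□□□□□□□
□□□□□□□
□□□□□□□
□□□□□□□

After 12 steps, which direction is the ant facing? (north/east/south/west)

gen 0: □□□□□□□
□□□□□□□
□□□□□□□
□□□□□□□
□□□>□□□
□□□□□□□
□□□□□□□
□□□□□□□
□□□□□□□
gen 1: □□□□□□□
□□□□□□□
□□□□□□□
□□□□□□□
□□□■□□□
□□□v□□□
□□□□□□□
□□□□□□□
□□□□□□□
gen 2: □□□□□□□
□□□□□□□
□□□□□□□
□□□□□□□
□□□■□□□
□□<■□□□
□□□□□□□
□□□□□□□
□□□□□□□
gen 3: □□□□□□□
□□□□□□□
□□□□□□□
□□□□□□□
□□^■□□□
□□■■□□□
□□□□□□□
□□□□□□□
□□□□□□□
gen 4: □□□□□□□
□□□□□□□
□□□□□□□
□□□□□□□
□□■>□□□
□□■■□□□
□□□□□□□
□□□□□□□
□□□□□□□
gen 5: □□□□□□□
□□□□□□□
□□□□□□□
□□□^□□□
□□■□□□□
□□■■□□□
□□□□□□□
□□□□□□□
□□□□□□□
gen 6: □□□□□□□
□□□□□□□
□□□□□□□
□□□■>□□
□□■□□□□
□□■■□□□
□□□□□□□
□□□□□□□
□□□□□□□
gen 7: □□□□□□□
□□□□□□□
□□□□□□□
□□□■■□□
□□■□v□□
□□■■□□□
□□□□□□□
□□□□□□□
□□□□□□□
gen 8: □□□□□□□
□□□□□□□
□□□□□□□
□□□■■□□
□□■<■□□
□□■■□□□
□□□□□□□
□□□□□□□
□□□□□□□
gen 9: □□□□□□□
□□□□□□□
□□□□□□□
□□□^■□□
□□■■■□□
□□■■□□□
□□□□□□□
□□□□□□□
□□□□□□□
gen 10: □□□□□□□
□□□□□□□
□□□□□□□
□□<□■□□
□□■■■□□
□□■■□□□
□□□□□□□
□□□□□□□
□□□□□□□
gen 11: □□□□□□□
□□□□□□□
□□^□□□□
□□■□■□□
□□■■■□□
□□■■□□□
□□□□□□□
□□□□□□□
□□□□□□□
gen 12: □□□□□□□
□□□□□□□
□□■>□□□
□□■□■□□
□□■■■□□
□□■■□□□
□□□□□□□
□□□□□□□
□□□□□□□

east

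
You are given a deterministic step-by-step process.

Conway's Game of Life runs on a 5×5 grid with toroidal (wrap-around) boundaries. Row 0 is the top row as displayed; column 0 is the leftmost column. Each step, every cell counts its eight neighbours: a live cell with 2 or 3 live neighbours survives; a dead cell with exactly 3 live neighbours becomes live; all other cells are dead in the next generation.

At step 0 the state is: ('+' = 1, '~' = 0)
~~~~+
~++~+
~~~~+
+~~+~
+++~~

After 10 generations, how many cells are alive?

2

k=0  ~~~~+
~++~+
~~~~+
+~~+~
+++~~
k=1  ~~~~+
~~~~+
~++~+
+~++~
++++~
k=2  ~++~+
~~~~+
~++~+
~~~~~
+~~~~
k=3  ~+~++
~~~~+
+~~+~
++~~~
++~~~
k=4  ~++++
~~+~~
++~~~
~~+~~
~~~~~
k=5  ~+++~
~~~~+
~++~~
~+~~~
~+~~~
k=6  ++++~
+~~~~
+++~~
++~~~
++~~~
k=7  ~~+~~
~~~+~
~~+~+
~~~~+
~~~~~
k=8  ~~~~~
~~++~
~~~~+
~~~+~
~~~~~
k=9  ~~~~~
~~~+~
~~+~+
~~~~~
~~~~~
k=10  ~~~~~
~~~+~
~~~+~
~~~~~
~~~~~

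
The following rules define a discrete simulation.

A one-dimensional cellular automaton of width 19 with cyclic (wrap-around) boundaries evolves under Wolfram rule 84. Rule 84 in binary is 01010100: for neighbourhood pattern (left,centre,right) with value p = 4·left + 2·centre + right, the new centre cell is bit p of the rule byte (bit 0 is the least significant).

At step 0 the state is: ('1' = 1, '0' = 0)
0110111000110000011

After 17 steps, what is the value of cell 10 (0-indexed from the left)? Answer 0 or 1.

0

0) 0110111000110000011
1) 0010001100011000001
2) 1011000110001100001
3) 1001100011000110000
4) 1100110001100011000
5) 0110011000110001100
6) 0011001100011000110
7) 0001100110001100011
8) 1000110011000110001
9) 1100011001100011000
10) 0110001100110001100
11) 0011000110011000110
12) 0001100011001100011
13) 1000110001100110001
14) 1100011000110011000
15) 0110001100011001100
16) 0011000110001100110
17) 0001100011000110011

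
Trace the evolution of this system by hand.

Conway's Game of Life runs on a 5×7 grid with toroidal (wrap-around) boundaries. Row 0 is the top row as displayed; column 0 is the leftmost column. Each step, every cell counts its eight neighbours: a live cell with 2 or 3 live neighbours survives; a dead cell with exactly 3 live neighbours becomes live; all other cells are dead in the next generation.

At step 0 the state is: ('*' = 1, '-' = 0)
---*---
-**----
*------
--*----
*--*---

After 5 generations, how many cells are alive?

k=0  ---*---
-**----
*------
--*----
*--*---
k=1  -*-*---
-**----
--*----
-*-----
--**---
k=2  -*-*---
-*-*---
--*----
-*-*---
-*-*---
k=3  **-**--
-*-*---
-*-*---
-*-*---
**-**--
k=4  -------
-*-*---
**-**--
-*-*---
-------
k=5  -------
**-**--
**-**--
**-**--
-------

12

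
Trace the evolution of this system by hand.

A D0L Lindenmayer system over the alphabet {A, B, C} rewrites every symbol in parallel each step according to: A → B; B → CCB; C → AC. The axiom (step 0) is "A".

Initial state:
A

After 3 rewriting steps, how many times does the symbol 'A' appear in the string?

gen 0: A
gen 1: B
gen 2: CCB
gen 3: ACACCCB

2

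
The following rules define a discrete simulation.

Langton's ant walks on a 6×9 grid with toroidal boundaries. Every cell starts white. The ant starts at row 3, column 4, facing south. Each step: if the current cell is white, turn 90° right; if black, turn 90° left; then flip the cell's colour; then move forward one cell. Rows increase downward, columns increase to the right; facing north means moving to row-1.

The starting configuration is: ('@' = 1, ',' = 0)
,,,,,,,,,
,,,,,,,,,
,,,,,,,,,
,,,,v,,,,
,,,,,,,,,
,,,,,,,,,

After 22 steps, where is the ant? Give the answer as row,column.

0) ,,,,,,,,,
,,,,,,,,,
,,,,,,,,,
,,,,v,,,,
,,,,,,,,,
,,,,,,,,,
1) ,,,,,,,,,
,,,,,,,,,
,,,,,,,,,
,,,<@,,,,
,,,,,,,,,
,,,,,,,,,
2) ,,,,,,,,,
,,,,,,,,,
,,,^,,,,,
,,,@@,,,,
,,,,,,,,,
,,,,,,,,,
3) ,,,,,,,,,
,,,,,,,,,
,,,@>,,,,
,,,@@,,,,
,,,,,,,,,
,,,,,,,,,
4) ,,,,,,,,,
,,,,,,,,,
,,,@@,,,,
,,,@v,,,,
,,,,,,,,,
,,,,,,,,,
5) ,,,,,,,,,
,,,,,,,,,
,,,@@,,,,
,,,@,>,,,
,,,,,,,,,
,,,,,,,,,
6) ,,,,,,,,,
,,,,,,,,,
,,,@@,,,,
,,,@,@,,,
,,,,,v,,,
,,,,,,,,,
7) ,,,,,,,,,
,,,,,,,,,
,,,@@,,,,
,,,@,@,,,
,,,,<@,,,
,,,,,,,,,
8) ,,,,,,,,,
,,,,,,,,,
,,,@@,,,,
,,,@^@,,,
,,,,@@,,,
,,,,,,,,,
9) ,,,,,,,,,
,,,,,,,,,
,,,@@,,,,
,,,@@>,,,
,,,,@@,,,
,,,,,,,,,
10) ,,,,,,,,,
,,,,,,,,,
,,,@@^,,,
,,,@@,,,,
,,,,@@,,,
,,,,,,,,,
11) ,,,,,,,,,
,,,,,,,,,
,,,@@@>,,
,,,@@,,,,
,,,,@@,,,
,,,,,,,,,
12) ,,,,,,,,,
,,,,,,,,,
,,,@@@@,,
,,,@@,v,,
,,,,@@,,,
,,,,,,,,,
13) ,,,,,,,,,
,,,,,,,,,
,,,@@@@,,
,,,@@<@,,
,,,,@@,,,
,,,,,,,,,
14) ,,,,,,,,,
,,,,,,,,,
,,,@@^@,,
,,,@@@@,,
,,,,@@,,,
,,,,,,,,,
15) ,,,,,,,,,
,,,,,,,,,
,,,@<,@,,
,,,@@@@,,
,,,,@@,,,
,,,,,,,,,
16) ,,,,,,,,,
,,,,,,,,,
,,,@,,@,,
,,,@v@@,,
,,,,@@,,,
,,,,,,,,,
17) ,,,,,,,,,
,,,,,,,,,
,,,@,,@,,
,,,@,>@,,
,,,,@@,,,
,,,,,,,,,
18) ,,,,,,,,,
,,,,,,,,,
,,,@,^@,,
,,,@,,@,,
,,,,@@,,,
,,,,,,,,,
19) ,,,,,,,,,
,,,,,,,,,
,,,@,@>,,
,,,@,,@,,
,,,,@@,,,
,,,,,,,,,
20) ,,,,,,,,,
,,,,,,^,,
,,,@,@,,,
,,,@,,@,,
,,,,@@,,,
,,,,,,,,,
21) ,,,,,,,,,
,,,,,,@>,
,,,@,@,,,
,,,@,,@,,
,,,,@@,,,
,,,,,,,,,
22) ,,,,,,,,,
,,,,,,@@,
,,,@,@,v,
,,,@,,@,,
,,,,@@,,,
,,,,,,,,,

2,7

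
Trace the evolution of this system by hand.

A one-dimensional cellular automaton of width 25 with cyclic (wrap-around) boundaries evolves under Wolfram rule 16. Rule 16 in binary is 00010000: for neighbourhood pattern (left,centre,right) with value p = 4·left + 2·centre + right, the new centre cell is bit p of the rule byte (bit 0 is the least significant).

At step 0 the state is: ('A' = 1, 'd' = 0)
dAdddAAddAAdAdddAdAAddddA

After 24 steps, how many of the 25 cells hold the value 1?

4

t=0: dAdddAAddAAdAdddAdAAddddA
t=1: ddAddddAdddddAddddddAdddd
t=2: dddAddddAdddddAddddddAddd
t=3: ddddAddddAdddddAddddddAdd
t=4: dddddAddddAdddddAddddddAd
t=5: ddddddAddddAdddddAddddddA
t=6: AddddddAddddAdddddAdddddd
t=7: dAddddddAddddAdddddAddddd
t=8: ddAddddddAddddAdddddAdddd
t=9: dddAddddddAddddAdddddAddd
t=10: ddddAddddddAddddAdddddAdd
t=11: dddddAddddddAddddAdddddAd
t=12: ddddddAddddddAddddAdddddA
t=13: AddddddAddddddAddddAddddd
t=14: dAddddddAddddddAddddAdddd
t=15: ddAddddddAddddddAddddAddd
t=16: dddAddddddAddddddAddddAdd
t=17: ddddAddddddAddddddAddddAd
t=18: dddddAddddddAddddddAddddA
t=19: AdddddAddddddAddddddAdddd
t=20: dAdddddAddddddAddddddAddd
t=21: ddAdddddAddddddAddddddAdd
t=22: dddAdddddAddddddAddddddAd
t=23: ddddAdddddAddddddAddddddA
t=24: AddddAdddddAddddddAdddddd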